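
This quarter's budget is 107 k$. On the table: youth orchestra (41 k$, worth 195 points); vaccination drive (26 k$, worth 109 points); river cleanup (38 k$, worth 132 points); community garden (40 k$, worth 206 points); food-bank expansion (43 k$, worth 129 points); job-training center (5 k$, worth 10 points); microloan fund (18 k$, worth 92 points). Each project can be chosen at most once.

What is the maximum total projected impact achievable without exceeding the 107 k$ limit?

By projected impact per k$: community garden 5.15, microloan fund 5.11, youth orchestra 4.76 lead.
Taking the top-ratio projects first gives youth orchestra + community garden + job-training center + microloan fund for 503 (104 k$).
Replace job-training center and microloan fund with vaccination drive: the trade gains 7 net, giving 510 at 107 k$.
The closest alternative, youth orchestra + community garden + job-training center + microloan fund, reaches only 503.

510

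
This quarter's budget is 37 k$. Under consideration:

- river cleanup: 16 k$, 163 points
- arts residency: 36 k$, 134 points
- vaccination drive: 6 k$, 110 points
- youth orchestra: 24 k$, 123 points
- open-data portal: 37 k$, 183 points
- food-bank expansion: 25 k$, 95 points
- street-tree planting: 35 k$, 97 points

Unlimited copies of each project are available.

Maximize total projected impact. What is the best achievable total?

660

Density check — vaccination drive 18.33, river cleanup 10.19, youth orchestra 5.12 are the best per k$.
Taking 6×vaccination drive: 36 k$ used, 660 in projected impact.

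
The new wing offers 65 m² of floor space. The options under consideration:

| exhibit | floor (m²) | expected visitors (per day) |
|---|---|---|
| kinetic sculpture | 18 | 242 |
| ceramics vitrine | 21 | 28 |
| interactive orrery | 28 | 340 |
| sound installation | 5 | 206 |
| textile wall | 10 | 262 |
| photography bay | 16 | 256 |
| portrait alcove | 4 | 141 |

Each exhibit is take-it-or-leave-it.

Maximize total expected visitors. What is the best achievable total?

1205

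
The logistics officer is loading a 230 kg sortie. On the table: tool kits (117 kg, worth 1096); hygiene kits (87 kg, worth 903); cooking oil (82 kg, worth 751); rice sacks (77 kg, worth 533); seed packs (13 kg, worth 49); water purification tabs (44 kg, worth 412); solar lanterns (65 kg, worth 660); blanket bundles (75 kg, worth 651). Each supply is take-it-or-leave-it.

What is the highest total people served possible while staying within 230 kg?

2214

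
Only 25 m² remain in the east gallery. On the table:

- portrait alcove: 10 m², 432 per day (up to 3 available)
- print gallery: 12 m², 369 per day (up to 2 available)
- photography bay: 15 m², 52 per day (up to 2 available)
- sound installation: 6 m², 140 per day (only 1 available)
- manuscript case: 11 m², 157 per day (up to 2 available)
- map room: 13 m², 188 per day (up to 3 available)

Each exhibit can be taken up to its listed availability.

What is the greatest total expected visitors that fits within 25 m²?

864

Ranking by ratio (expected visitors/m²): portrait alcove 43.20, print gallery 30.75, sound installation 23.33.
Best packing: 2×portrait alcove — 20 m², 864 total.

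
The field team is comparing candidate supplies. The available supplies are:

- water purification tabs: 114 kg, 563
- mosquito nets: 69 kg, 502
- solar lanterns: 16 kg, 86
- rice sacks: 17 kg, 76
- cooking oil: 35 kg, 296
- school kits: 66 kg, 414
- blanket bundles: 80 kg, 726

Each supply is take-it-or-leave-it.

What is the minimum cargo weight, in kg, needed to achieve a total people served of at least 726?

80

Look for the lowest-cargo combination reaching 726.
Taking blanket bundles gives 726 (≥ 726) for 80 kg.
No combination under 80 kg hits 726.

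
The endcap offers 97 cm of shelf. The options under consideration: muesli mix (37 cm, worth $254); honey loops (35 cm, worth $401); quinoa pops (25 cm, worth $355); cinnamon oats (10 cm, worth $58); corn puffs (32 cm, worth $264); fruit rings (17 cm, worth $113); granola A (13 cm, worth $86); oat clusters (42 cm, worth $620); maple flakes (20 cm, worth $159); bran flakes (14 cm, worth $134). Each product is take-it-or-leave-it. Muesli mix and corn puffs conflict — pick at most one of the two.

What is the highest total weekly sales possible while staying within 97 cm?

Taking quinoa pops + granola A + oat clusters + bran flakes: 94 cm used, 1195 in weekly sales.
Next best is quinoa pops + cinnamon oats + oat clusters + maple flakes at 1192 (97 cm) — short by 3.

1195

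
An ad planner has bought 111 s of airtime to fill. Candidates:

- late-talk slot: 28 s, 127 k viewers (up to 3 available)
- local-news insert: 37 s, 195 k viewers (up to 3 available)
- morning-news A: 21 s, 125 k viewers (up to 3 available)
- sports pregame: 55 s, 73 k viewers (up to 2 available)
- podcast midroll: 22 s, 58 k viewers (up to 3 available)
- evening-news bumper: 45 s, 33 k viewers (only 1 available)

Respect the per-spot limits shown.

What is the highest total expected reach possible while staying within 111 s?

The ratio heuristic lands on local-news insert + 3×morning-news A (570) but leaves 11 s idle.
The 63 s tied up in 3×morning-news A is better spent on 2×local-news insert — total rises to 585 (111 s).
That's the maximum — no swap from here does better than 585.

585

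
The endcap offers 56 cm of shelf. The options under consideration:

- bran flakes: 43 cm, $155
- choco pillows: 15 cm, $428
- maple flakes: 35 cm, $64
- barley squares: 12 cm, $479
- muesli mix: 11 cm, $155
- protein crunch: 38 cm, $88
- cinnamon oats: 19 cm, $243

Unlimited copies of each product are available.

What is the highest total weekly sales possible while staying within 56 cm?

1916

Density check — barley squares 39.92, choco pillows 28.53, muesli mix 14.09 are the best per cm.
4×barley squares uses 48 of the 56 cm and totals 1916.
Every other selection either busts 56 cm or fails to beat 1916.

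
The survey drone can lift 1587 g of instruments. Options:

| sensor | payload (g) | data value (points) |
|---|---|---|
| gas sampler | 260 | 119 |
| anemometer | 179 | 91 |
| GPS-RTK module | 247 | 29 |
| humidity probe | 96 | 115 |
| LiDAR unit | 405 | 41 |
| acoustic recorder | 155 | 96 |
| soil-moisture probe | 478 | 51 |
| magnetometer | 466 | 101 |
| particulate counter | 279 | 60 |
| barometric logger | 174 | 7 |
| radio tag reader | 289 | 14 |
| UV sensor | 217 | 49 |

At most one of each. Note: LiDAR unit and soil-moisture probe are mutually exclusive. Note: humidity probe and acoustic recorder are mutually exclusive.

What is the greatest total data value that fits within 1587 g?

Best packing: gas sampler + anemometer + humidity probe + magnetometer + particulate counter + UV sensor — 1497 g, 535 total.
Next best is gas sampler + anemometer + acoustic recorder + magnetometer + particulate counter + UV sensor at 516 (1556 g) — short by 19.

535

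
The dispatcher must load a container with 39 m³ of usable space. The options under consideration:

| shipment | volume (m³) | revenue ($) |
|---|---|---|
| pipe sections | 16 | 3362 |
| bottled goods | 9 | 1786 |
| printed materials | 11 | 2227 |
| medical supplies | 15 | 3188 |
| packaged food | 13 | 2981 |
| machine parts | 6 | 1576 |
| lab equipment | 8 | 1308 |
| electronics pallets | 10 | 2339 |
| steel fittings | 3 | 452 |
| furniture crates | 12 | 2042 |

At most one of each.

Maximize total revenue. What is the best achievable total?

Best packing: pipe sections + packaged food + electronics pallets — 39 m³, 8682 total.
Bottled goods + packaged food + machine parts + electronics pallets matches that 8682 at 38 m³; no feasible combination exceeds it.

8682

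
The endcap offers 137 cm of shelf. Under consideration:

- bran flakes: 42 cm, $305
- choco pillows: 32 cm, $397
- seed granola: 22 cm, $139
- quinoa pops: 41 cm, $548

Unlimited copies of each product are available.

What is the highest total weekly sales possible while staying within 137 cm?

1739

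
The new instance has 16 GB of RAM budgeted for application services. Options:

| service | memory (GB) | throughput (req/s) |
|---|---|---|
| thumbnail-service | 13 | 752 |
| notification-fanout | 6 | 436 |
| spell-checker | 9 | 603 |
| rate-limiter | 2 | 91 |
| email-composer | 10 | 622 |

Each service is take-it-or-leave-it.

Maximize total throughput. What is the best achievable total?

1058

The ratio heuristic lands on notification-fanout + spell-checker (1039) but leaves 1 GB idle.
Replace spell-checker with email-composer: the trade gains 19 net, giving 1058 at 16 GB.
That's the maximum — no swap from here does better than 1058.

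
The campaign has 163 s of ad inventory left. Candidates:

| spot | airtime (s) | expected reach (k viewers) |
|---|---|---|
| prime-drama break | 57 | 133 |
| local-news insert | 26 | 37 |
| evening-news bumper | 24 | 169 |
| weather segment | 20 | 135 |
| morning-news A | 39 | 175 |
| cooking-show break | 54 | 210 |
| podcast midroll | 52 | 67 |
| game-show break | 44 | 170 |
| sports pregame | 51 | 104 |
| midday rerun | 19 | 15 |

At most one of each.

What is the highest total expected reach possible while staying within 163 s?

726

Best packing: local-news insert + evening-news bumper + weather segment + morning-news A + cooking-show break — 163 s, 726 total.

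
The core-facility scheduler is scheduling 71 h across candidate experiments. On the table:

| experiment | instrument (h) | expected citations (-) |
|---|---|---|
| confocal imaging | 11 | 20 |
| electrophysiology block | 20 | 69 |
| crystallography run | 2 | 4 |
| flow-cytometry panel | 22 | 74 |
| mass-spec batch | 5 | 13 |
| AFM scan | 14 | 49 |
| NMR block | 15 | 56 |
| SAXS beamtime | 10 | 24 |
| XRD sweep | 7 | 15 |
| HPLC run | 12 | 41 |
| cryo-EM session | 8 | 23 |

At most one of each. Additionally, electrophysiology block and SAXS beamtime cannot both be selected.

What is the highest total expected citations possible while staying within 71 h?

Taking the top-ratio experiments first gives electrophysiology block + crystallography run + AFM scan + NMR block + HPLC run + cryo-EM session for 242 (71 h).
Dropping crystallography run and HPLC run and cryo-EM session frees 22 h; slotting in flow-cytometry panel (22 h) lifts the total to 248 at 71 h.
Next best is electrophysiology block + crystallography run + flow-cytometry panel + NMR block + HPLC run at 244 (71 h) — short by 4.

248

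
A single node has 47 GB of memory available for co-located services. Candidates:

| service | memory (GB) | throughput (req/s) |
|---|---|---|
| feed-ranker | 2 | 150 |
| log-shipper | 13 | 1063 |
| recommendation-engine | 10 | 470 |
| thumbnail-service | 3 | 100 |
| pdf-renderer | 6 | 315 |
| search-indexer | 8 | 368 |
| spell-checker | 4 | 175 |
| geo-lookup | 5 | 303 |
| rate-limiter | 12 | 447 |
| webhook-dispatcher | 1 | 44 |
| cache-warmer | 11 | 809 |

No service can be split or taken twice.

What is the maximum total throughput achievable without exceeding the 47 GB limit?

3110

Ranking by ratio (throughput/GB): log-shipper 81.77, feed-ranker 75.00, cache-warmer 73.55.
Best packing: feed-ranker + log-shipper + recommendation-engine + pdf-renderer + geo-lookup + cache-warmer — 47 GB, 3110 total.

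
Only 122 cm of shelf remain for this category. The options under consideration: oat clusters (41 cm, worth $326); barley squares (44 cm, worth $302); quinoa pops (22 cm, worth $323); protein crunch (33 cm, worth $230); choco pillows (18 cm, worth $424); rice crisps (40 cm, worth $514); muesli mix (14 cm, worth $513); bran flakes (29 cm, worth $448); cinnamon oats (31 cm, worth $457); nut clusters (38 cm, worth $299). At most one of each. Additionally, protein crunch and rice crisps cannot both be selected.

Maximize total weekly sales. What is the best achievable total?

Quinoa pops + choco pillows + muesli mix + bran flakes + cinnamon oats uses 114 of the 122 cm and totals 2165.

2165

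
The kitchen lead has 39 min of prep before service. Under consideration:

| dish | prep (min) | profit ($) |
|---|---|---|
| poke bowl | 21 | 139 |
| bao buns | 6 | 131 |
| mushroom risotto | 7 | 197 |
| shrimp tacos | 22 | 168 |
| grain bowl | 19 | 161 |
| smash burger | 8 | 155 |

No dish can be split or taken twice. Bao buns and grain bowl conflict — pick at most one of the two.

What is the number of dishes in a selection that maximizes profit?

Best achievable profit is 520.
One optimal bundle: mushroom risotto + shrimp tacos + smash burger (37 min).
Every optimal selection uses 3 dishes.

3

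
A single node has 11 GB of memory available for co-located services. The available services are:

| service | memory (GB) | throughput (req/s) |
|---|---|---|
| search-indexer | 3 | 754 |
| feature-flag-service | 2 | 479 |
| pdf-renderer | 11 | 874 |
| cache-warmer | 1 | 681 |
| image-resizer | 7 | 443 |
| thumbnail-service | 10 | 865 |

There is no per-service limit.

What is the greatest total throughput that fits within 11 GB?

7491

By throughput per GB: cache-warmer 681.00, search-indexer 251.33, feature-flag-service 239.50 lead.
11×cache-warmer uses 11 of the 11 GB and totals 7491.
No other feasible combination exceeds 7491.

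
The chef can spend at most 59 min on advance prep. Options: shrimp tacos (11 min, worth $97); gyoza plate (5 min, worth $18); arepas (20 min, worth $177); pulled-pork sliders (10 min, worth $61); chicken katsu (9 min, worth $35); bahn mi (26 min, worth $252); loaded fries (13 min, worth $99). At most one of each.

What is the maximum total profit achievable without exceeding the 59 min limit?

528

The ratio heuristic lands on shrimp tacos + arepas + bahn mi (526) but leaves 2 min idle.
The 11 min tied up in shrimp tacos is better spent on loaded fries — total rises to 528 (59 min).
Every other selection either busts 59 min or fails to beat 528.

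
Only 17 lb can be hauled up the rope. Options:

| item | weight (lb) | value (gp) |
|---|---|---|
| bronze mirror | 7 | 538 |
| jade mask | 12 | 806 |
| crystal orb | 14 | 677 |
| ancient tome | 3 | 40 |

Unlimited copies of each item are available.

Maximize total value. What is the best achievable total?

1116

Taking 2×bronze mirror + ancient tome: 17 lb used, 1116 in value.
No other feasible combination exceeds 1116.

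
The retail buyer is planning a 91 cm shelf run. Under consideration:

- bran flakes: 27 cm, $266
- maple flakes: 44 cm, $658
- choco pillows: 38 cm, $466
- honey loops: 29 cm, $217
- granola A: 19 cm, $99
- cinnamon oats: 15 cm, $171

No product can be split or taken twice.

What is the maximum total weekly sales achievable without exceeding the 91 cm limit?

1124

The ratio ordering already packs tightly: maple flakes + choco pillows, 82 cm, 1124.
The spare 9 cm is too small for any remaining product, and no exchange beats 1124.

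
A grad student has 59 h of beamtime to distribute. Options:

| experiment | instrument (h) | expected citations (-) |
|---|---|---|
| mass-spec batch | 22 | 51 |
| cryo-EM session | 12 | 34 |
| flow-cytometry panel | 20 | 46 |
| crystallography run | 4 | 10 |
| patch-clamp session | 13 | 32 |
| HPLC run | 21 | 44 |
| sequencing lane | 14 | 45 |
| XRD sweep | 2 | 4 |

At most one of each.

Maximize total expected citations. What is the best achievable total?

157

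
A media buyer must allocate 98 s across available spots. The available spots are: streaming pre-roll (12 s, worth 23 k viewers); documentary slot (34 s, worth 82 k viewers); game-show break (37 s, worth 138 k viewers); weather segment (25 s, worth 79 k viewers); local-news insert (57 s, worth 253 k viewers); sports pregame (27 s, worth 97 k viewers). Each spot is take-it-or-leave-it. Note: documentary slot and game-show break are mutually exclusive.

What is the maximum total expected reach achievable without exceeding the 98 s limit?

391

Ranking by ratio (expected reach/s): local-news insert 4.44, game-show break 3.73, sports pregame 3.59, weather segment 3.16.
Taking game-show break + local-news insert: 94 s used, 391 in expected reach.
The closest alternative, streaming pre-roll + local-news insert + sports pregame, reaches only 373.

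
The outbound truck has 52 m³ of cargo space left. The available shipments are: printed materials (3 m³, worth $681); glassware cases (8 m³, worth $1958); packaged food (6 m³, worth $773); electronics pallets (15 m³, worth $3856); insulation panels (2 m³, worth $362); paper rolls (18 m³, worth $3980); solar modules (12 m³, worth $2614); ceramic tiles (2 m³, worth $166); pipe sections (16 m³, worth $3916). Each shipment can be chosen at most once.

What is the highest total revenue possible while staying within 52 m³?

12433

A density-first pass picks printed materials + glassware cases + packaged food + electronics pallets + insulation panels + ceramic tiles + pipe sections — 11712 at 52 m³.
But printed materials + electronics pallets + paper rolls + pipe sections fits in 52 m³ and reaches 12433.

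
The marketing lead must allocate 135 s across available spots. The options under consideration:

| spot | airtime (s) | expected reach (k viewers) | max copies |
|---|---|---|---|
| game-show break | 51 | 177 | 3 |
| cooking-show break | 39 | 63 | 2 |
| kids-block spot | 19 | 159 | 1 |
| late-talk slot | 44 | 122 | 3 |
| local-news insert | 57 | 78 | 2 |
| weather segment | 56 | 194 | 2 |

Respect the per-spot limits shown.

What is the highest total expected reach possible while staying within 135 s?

547

Filling by ratio: 2×game-show break + kids-block spot for 513, with 14 s left unused.
Replace 2×game-show break with 2×weather segment: the trade gains 34 net, giving 547 at 131 s.
That's the maximum — no swap from here does better than 547.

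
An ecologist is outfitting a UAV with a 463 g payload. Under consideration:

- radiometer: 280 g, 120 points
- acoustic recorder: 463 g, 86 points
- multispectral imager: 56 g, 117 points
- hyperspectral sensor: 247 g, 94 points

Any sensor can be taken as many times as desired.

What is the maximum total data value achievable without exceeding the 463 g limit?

The ratio ordering already packs tightly: 8×multispectral imager, 448 g, 936.
Nothing else within 463 g beats 936.

936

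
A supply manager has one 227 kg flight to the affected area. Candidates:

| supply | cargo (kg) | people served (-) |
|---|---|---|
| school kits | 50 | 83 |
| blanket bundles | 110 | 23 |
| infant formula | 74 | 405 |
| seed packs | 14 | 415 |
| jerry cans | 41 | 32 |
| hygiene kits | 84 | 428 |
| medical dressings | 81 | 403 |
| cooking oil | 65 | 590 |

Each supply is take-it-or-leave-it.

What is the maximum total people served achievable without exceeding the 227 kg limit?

1516

Taking the top-ratio supplies first gives school kits + infant formula + seed packs + cooking oil for 1493 (203 kg).
Dropping infant formula frees 74 kg; slotting in hygiene kits (84 kg) lifts the total to 1516 at 213 kg.
Runner-up school kits + infant formula + seed packs + cooking oil tops out at 1493.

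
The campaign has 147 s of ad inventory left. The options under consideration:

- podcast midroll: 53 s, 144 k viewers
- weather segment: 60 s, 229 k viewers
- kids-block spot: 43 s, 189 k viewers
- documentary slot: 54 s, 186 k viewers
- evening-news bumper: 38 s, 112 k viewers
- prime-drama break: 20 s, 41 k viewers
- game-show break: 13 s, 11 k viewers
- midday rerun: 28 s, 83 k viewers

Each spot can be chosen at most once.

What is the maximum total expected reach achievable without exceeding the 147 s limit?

530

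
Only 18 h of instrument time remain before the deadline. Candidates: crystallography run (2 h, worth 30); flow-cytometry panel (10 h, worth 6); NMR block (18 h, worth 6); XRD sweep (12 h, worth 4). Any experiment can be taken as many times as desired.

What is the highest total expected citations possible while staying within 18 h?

Density check — crystallography run 15.00, flow-cytometry panel 0.60, NMR block 0.33, XRD sweep 0.33 are the best per h.
9×crystallography run uses 18 of the 18 h and totals 270.

270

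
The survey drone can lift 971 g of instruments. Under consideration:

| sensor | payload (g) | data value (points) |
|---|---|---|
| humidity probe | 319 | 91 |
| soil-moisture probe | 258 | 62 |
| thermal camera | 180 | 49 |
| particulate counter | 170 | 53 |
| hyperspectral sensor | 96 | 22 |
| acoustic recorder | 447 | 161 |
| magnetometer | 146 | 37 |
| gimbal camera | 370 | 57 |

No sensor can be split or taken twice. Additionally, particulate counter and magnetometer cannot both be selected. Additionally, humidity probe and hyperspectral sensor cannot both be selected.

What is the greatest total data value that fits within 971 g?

Taking humidity probe + particulate counter + acoustic recorder: 936 g used, 305 in data value.
Next best is humidity probe + thermal camera + acoustic recorder at 301 (946 g) — short by 4.

305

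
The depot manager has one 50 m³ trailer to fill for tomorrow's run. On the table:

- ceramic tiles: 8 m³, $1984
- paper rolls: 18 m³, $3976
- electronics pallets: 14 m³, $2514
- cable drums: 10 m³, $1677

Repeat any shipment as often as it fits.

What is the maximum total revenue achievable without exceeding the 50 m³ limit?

A density-first pass picks 6×ceramic tiles — 11904 at 48 m³.
The 16 m³ tied up in 2×ceramic tiles is better spent on paper rolls — total rises to 11912 (50 m³).
That's the maximum — no swap from here does better than 11912.

11912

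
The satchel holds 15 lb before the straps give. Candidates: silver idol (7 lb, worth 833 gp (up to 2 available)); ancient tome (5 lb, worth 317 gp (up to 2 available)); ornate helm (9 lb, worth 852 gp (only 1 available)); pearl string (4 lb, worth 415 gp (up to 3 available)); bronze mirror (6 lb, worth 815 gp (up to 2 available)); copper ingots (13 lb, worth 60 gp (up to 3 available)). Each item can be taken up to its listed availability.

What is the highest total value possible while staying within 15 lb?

By value per lb: bronze mirror 135.83, silver idol 119.00, pearl string 103.75 lead.
Taking the top-ratio items first gives 2×bronze mirror for 1630 (12 lb).
The 6 lb tied up in bronze mirror is better spent on ornate helm — total rises to 1667 (15 lb).
Nothing else within 15 lb beats 1667.

1667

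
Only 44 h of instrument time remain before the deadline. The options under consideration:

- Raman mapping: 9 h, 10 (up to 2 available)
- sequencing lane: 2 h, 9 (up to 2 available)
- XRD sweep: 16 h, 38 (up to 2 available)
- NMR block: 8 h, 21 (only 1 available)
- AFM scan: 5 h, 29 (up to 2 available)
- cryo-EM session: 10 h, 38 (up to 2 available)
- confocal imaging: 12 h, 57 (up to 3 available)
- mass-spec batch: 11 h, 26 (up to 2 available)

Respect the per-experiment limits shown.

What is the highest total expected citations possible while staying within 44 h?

210

Ranking by ratio (expected citations/h): AFM scan 5.80, confocal imaging 4.75, sequencing lane 4.50, cryo-EM session 3.80.
Filling by ratio: 2×sequencing lane + 2×AFM scan + 2×confocal imaging for 190, with 6 h left unused.
The 4 h tied up in 2×sequencing lane is better spent on cryo-EM session — total rises to 210 (44 h).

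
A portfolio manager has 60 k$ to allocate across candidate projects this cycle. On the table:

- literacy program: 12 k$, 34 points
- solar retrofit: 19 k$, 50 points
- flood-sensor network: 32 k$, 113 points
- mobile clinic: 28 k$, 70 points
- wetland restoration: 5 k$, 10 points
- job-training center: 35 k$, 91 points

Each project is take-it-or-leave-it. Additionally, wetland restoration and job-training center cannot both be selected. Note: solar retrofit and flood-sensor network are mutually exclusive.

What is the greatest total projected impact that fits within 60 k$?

The ratio heuristic lands on literacy program + flood-sensor network + wetland restoration (157) but leaves 11 k$ idle.
Dropping literacy program and wetland restoration frees 17 k$; slotting in mobile clinic (28 k$) lifts the total to 183 at 60 k$.
No other feasible combination exceeds 183.

183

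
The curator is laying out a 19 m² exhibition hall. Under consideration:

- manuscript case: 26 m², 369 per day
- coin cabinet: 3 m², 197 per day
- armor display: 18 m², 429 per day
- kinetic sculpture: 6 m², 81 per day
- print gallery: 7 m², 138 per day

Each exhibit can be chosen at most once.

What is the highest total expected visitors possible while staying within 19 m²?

429

A density-first pass picks coin cabinet + kinetic sculpture + print gallery — 416 at 16 m².
Replace coin cabinet and kinetic sculpture and print gallery with armor display: the trade gains 13 net, giving 429 at 18 m².
An exhaustive check of the 32 subsets confirms 429.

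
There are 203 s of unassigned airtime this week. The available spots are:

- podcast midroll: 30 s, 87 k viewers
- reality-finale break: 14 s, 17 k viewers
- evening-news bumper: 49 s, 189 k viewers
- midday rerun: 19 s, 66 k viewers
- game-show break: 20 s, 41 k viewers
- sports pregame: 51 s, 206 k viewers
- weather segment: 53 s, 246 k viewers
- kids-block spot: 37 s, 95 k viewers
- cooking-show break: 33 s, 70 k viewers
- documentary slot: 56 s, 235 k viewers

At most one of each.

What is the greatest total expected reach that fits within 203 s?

Podcast midroll + evening-news bumper + midday rerun + sports pregame + weather segment uses 202 of the 203 s and totals 794.

794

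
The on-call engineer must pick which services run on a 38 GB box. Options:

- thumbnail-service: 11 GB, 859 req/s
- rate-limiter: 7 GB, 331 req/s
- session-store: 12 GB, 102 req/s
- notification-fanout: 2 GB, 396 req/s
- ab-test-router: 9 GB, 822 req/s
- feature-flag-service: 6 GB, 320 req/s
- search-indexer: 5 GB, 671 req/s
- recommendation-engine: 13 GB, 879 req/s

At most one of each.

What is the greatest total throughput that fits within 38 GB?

Ranking by ratio (throughput/GB): notification-fanout 198.00, search-indexer 134.20, ab-test-router 91.33.
Filling by ratio: thumbnail-service + notification-fanout + ab-test-router + feature-flag-service + search-indexer for 3068, with 5 GB left unused.
Replace notification-fanout and feature-flag-service with recommendation-engine: the trade gains 163 net, giving 3231 at 38 GB.
An exhaustive check of the 256 subsets confirms 3231.

3231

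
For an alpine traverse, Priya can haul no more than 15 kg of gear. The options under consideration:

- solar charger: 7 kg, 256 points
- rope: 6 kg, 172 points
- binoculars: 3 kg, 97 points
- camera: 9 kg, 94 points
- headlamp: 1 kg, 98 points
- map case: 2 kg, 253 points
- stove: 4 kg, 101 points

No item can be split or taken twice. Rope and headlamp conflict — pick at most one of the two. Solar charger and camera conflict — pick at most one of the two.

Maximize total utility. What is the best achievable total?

A density-first pass picks solar charger + binoculars + headlamp + map case — 704 at 13 kg.
The 3 kg tied up in binoculars is better spent on stove — total rises to 708 (14 kg).
Next best is solar charger + binoculars + headlamp + map case at 704 (13 kg) — short by 4.

708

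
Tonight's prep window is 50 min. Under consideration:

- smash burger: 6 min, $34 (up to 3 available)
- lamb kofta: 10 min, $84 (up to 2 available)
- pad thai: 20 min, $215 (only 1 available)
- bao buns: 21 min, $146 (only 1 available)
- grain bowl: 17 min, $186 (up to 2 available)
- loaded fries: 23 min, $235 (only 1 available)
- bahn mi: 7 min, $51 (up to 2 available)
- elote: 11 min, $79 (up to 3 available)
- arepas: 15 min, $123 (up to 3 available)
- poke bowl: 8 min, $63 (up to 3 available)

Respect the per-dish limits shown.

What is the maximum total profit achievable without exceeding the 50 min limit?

Greedy by ratio would take smash burger + lamb kofta + 2×grain bowl: 50 min used, total 490.
Replace smash burger and grain bowl with loaded fries: the trade gains 15 net, giving 505 at 50 min.
Nothing else within 50 min beats 505.

505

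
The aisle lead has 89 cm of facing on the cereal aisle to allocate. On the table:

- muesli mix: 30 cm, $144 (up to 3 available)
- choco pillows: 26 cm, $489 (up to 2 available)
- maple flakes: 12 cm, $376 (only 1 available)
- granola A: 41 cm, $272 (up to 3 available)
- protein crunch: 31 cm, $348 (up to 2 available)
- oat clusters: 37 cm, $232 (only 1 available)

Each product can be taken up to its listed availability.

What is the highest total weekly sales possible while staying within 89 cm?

2×choco pillows + maple flakes uses 64 of the 89 cm and totals 1354.
The spare 25 cm is too small for any remaining product, and no exchange beats 1354.

1354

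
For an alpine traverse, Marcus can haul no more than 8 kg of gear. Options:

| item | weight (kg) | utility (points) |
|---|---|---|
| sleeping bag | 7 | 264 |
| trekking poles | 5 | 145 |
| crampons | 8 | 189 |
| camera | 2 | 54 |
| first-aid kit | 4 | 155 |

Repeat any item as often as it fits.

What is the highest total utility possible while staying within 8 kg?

310

2×first-aid kit uses 8 of the 8 kg and totals 310.
Nothing else within 8 kg beats 310.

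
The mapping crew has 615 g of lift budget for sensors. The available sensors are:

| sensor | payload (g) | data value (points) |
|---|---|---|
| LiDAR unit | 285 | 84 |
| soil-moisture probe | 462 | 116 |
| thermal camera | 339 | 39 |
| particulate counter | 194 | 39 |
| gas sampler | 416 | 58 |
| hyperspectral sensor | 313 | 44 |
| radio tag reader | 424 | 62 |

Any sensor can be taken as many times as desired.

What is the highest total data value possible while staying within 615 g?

168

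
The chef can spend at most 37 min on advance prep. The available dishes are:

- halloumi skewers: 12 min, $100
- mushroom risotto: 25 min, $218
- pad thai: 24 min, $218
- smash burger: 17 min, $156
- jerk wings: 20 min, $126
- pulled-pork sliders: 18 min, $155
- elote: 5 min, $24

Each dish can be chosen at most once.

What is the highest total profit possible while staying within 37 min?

318

Density check — smash burger 9.18, pad thai 9.08, mushroom risotto 8.72 are the best per min.
A density-first pass picks smash burger + pulled-pork sliders — 311 at 35 min.
Dropping smash burger and pulled-pork sliders frees 35 min; slotting in halloumi skewers + mushroom risotto (37 min) lifts the total to 318 at 37 min.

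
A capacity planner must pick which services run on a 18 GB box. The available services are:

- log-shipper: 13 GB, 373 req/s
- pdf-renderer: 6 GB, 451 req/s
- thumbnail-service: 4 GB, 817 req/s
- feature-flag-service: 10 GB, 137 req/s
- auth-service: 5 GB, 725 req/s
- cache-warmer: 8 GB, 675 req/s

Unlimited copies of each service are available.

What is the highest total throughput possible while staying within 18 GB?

3268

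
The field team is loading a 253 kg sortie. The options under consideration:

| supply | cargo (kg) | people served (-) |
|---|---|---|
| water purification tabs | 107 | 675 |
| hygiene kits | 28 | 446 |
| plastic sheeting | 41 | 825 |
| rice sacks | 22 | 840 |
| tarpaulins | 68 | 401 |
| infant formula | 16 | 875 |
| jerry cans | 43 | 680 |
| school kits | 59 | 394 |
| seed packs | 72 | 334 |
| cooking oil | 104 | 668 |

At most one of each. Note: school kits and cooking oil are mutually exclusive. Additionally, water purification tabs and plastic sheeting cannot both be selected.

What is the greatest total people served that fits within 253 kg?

4067

Ranking by ratio (people served/kg): infant formula 54.69, rice sacks 38.18, plastic sheeting 20.12.
A density-first pass picks hygiene kits + plastic sheeting + rice sacks + infant formula + jerry cans + school kits — 4060 at 209 kg.
Replace school kits with tarpaulins: the trade gains 7 net, giving 4067 at 218 kg.
The closest alternative, hygiene kits + plastic sheeting + rice sacks + infant formula + jerry cans + school kits, reaches only 4060.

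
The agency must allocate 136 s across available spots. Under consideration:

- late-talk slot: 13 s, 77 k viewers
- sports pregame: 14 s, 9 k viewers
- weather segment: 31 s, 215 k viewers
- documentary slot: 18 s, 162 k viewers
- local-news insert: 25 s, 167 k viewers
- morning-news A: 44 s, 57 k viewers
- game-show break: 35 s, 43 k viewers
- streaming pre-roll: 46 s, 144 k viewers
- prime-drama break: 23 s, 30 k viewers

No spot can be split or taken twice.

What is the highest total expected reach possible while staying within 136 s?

The ratio ordering already packs tightly: late-talk slot + weather segment + documentary slot + local-news insert + streaming pre-roll, 133 s, 765.

765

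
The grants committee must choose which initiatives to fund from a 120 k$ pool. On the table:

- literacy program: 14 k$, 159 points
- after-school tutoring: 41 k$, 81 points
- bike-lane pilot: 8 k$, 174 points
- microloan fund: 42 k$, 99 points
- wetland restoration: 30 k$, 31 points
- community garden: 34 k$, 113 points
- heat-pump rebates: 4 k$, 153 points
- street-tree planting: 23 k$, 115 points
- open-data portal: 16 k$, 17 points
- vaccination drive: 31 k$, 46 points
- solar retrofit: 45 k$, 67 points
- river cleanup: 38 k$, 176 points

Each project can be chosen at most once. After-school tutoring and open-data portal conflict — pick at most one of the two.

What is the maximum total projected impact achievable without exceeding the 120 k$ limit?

By projected impact per k$: heat-pump rebates 38.25, bike-lane pilot 21.75, literacy program 11.36, street-tree planting 5.00 lead.
Best packing: literacy program + bike-lane pilot + heat-pump rebates + street-tree planting + vaccination drive + river cleanup — 118 k$, 823 total.
Nothing else feasible within 120 k$ beats 823.

823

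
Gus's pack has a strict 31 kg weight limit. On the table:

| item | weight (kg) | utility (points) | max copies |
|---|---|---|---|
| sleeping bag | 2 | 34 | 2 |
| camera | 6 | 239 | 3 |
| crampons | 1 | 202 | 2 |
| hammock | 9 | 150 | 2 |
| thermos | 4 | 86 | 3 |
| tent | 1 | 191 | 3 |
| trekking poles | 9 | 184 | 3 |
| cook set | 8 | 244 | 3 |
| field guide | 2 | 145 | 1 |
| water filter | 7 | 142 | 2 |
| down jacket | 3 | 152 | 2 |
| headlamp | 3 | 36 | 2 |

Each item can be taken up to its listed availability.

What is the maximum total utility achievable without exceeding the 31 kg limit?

2143

Taking 3×camera + 2×crampons + 3×tent + field guide + 2×down jacket: 31 kg used, 2143 in utility.
That's the maximum — no swap from here does better than 2143.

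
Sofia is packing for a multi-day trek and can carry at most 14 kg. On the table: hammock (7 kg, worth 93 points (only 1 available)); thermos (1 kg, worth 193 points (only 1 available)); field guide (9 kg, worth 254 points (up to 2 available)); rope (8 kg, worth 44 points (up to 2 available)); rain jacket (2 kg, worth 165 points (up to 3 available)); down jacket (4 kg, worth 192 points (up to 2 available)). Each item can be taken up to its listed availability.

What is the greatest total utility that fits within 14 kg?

907

Greedy by ratio would take thermos + 3×rain jacket + down jacket: 11 kg used, total 880.
Dropping rain jacket frees 2 kg; slotting in down jacket (4 kg) lifts the total to 907 at 13 kg.
Every other selection either busts 14 kg or exceeds an availability limit or fails to beat 907.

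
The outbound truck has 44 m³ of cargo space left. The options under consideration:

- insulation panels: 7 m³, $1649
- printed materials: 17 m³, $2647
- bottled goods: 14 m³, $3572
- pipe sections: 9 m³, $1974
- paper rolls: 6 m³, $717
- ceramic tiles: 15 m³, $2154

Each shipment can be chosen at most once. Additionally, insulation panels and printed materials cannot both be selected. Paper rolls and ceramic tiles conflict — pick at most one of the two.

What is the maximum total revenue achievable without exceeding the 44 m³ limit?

8193

By revenue per m³: bottled goods 255.14, insulation panels 235.57, pipe sections 219.33 lead.
Greedy by ratio would take insulation panels + bottled goods + pipe sections + paper rolls: 36 m³ used, total 7912.
Replace insulation panels and paper rolls with printed materials: the trade gains 281 net, giving 8193 at 40 m³.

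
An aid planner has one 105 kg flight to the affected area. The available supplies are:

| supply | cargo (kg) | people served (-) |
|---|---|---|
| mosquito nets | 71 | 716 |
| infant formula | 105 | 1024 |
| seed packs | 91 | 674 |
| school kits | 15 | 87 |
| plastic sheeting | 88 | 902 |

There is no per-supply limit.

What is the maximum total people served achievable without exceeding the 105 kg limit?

Filling by ratio: school kits + plastic sheeting for 989, with 2 kg left unused.
Dropping school kits and plastic sheeting frees 103 kg; slotting in infant formula (105 kg) lifts the total to 1024 at 105 kg.
That's the maximum — no swap from here does better than 1024.

1024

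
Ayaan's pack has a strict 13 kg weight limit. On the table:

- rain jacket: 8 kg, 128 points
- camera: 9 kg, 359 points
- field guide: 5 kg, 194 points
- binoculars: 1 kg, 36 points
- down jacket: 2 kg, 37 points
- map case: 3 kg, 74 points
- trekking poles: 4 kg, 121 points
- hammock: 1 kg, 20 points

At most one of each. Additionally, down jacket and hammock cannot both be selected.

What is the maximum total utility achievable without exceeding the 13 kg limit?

480

Greedy by ratio would take camera + binoculars + map case: 13 kg used, total 469.
Dropping binoculars and map case frees 4 kg; slotting in trekking poles (4 kg) lifts the total to 480 at 13 kg.
Nothing else feasible within 13 kg beats 480.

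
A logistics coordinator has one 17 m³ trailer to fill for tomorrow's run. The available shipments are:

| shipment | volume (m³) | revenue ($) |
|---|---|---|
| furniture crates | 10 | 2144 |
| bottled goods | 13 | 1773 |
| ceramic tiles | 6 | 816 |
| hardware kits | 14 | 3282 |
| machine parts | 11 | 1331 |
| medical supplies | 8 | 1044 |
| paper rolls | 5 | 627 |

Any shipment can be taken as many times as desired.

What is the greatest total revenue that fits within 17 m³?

Ranking by ratio (revenue/m³): hardware kits 234.43, furniture crates 214.40, bottled goods 136.38.
Taking hardware kits: 14 m³ used, 3282 in revenue.
The spare 3 m³ is too small for any remaining shipment, and no exchange beats 3282.

3282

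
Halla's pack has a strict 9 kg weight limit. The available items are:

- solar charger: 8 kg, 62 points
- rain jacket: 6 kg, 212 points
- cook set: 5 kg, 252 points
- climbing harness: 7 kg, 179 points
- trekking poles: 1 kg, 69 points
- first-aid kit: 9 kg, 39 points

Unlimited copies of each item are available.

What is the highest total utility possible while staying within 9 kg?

621

By utility per kg: trekking poles 69.00, cook set 50.40, rain jacket 35.33, climbing harness 25.57 lead.
9×trekking poles uses 9 of the 9 kg and totals 621.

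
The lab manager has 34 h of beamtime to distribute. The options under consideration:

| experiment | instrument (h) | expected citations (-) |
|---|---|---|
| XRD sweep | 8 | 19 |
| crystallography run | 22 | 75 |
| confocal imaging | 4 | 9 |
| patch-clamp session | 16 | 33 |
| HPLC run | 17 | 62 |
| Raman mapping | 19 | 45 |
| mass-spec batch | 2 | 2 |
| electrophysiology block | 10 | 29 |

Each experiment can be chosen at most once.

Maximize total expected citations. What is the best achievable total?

The ratio heuristic lands on confocal imaging + HPLC run + mass-spec batch + electrophysiology block (102) but leaves 1 h idle.
Dropping confocal imaging and HPLC run frees 21 h; slotting in crystallography run (22 h) lifts the total to 106 at 34 h.
Runner-up crystallography run + electrophysiology block tops out at 104.

106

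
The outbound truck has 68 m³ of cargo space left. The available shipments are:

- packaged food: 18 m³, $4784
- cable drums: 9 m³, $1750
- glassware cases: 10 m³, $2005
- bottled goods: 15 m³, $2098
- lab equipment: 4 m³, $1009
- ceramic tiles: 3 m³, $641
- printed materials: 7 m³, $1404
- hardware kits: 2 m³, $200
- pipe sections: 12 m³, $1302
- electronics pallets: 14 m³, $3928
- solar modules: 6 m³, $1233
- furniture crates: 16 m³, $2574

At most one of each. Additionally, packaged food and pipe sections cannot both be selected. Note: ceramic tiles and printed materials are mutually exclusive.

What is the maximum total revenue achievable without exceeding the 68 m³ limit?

16113

By revenue per m³: electronics pallets 280.57, packaged food 265.78, lab equipment 252.25, ceramic tiles 213.67 lead.
Taking packaged food + cable drums + glassware cases + lab equipment + printed materials + electronics pallets + solar modules: 68 m³ used, 16113 in revenue.
An exhaustive check of the 4096 subsets confirms 16113.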